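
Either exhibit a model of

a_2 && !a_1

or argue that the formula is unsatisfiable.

a_1 = False; a_2 = True

  !a_1 = True
Both conjuncts True, so the formula holds.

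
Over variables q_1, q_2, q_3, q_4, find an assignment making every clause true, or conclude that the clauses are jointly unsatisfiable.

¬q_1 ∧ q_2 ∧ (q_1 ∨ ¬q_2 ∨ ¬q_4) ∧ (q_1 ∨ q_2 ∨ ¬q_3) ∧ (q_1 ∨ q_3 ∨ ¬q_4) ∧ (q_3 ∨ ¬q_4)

q_1 = False, q_2 = True, q_3 = True, q_4 = False

Unit clause (¬q_1) forces q_1 = False.
Unit clause (q_2) forces q_2 = True.
In (q_1 ∨ ¬q_2 ∨ ¬q_4) only ¬q_4 is left, so q_4 = False.
Set q_3 = True.
Check each clause:
  (¬q_1): ¬q_1 holds.
  (q_2): q_2 holds.
  (q_1 ∨ ¬q_2 ∨ ¬q_4): ¬q_4 holds.
  (q_1 ∨ q_2 ∨ ¬q_3): q_2 holds.
  (q_1 ∨ q_3 ∨ ¬q_4): q_3 holds.
  (q_3 ∨ ¬q_4): q_3 holds.
All clauses satisfied.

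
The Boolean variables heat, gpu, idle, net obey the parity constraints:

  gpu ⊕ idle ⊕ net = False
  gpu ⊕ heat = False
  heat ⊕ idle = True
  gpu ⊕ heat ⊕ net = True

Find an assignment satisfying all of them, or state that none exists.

heat: True, gpu: True, idle: False, net: True

gpu ⊕ idle ⊕ net = T ⊕ F ⊕ T = False ✓
gpu ⊕ heat = T ⊕ T = False ✓
heat ⊕ idle = T ⊕ F = True ✓
gpu ⊕ heat ⊕ net = T ⊕ T ⊕ T = True ✓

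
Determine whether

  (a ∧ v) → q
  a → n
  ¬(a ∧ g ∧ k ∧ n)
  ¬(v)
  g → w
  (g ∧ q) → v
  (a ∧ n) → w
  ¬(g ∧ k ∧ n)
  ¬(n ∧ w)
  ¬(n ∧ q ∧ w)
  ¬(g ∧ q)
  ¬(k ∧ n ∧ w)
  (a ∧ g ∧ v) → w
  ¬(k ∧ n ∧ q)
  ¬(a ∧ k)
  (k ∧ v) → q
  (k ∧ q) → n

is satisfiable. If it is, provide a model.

Unit clause (¬v) forces v = False.
Set k = True.
  then (¬a ∨ ¬k) forces a = False.
Set g = True.
  then (¬g ∨ ¬k ∨ ¬n) forces n = False.
  then (¬k ∨ n ∨ ¬q) forces q = False.
  then (¬g ∨ w) forces w = True.
All clauses satisfied.

k: True; g: True; q: False; w: True; a: False; n: False; v: False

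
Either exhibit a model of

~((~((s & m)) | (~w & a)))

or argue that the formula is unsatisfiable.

m = True; a = False; s = True; w = True

  ~((~((s & m)) | (~w & a))) = True
    ~((s & m)) | (~w & a) = False
      ~((s & m)) = False
        s & m = True
      ~w & a = False
        ~w = False
The formula evaluates to True.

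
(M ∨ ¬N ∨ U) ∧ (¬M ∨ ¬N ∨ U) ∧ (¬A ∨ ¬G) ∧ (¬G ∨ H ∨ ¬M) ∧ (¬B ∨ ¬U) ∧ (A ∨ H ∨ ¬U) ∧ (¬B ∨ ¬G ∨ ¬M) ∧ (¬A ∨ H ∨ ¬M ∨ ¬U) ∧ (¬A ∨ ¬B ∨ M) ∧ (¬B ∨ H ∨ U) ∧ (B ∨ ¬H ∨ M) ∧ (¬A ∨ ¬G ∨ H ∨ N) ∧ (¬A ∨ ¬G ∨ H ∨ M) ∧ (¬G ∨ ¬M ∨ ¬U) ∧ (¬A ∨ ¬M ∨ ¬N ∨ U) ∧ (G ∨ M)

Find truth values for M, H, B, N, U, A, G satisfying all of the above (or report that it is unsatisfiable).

M = True; H = True; B = False; N = True; U = True; A = True; G = False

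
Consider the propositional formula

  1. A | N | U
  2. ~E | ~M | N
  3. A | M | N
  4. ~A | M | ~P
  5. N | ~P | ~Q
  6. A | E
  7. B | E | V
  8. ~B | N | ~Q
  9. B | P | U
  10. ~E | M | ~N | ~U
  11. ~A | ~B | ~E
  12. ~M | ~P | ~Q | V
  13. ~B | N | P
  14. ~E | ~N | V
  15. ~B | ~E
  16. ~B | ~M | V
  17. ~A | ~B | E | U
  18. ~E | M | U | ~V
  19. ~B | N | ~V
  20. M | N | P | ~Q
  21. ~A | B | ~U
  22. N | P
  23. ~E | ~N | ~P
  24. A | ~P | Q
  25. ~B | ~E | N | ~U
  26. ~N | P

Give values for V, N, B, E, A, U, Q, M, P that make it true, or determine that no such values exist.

Set V = True.
Set N = True.
  then (~N | P) forces P = True.
  then (~E | ~N | ~P) forces E = False.
  then (A | E) forces A = True.
  then (~A | M | ~P) forces M = True.
Set B = True.
  then (~A | ~B | E | U) forces U = True.
Set Q = True.
All clauses satisfied.

V=T, N=T, B=T, E=F, A=T, U=T, Q=T, M=T, P=T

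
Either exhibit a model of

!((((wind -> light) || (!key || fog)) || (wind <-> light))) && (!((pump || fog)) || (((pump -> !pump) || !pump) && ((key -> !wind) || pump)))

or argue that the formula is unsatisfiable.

pump = False, fog = False, key = True, light = False, wind = True

  !((((wind -> light) || (!key || fog)) || (wind <-> light))) = True
    ((wind -> light) || (!key || fog)) || (wind <-> light) = False
      (wind -> light) || (!key || fog) = False
        wind -> light = False
        !key || fog = False
          !key = False
      wind <-> light = False
  !((pump || fog)) || (((pump -> !pump) || !pump) && ((key -> !wind) || pump)) = True
    !((pump || fog)) = True
      pump || fog = False
    ((pump -> !pump) || !pump) && ((key -> !wind) || pump) = False
      (pump -> !pump) || !pump = True
        pump -> !pump = True
          !pump = True
        !pump = True
      (key -> !wind) || pump = False
        key -> !wind = False
          !wind = False
Both conjuncts True, so the formula holds.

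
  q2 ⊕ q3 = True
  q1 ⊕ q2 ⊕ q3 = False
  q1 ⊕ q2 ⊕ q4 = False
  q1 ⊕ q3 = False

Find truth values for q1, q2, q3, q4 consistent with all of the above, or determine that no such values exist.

q1=T, q2=F, q3=T, q4=T

q2 ⊕ q3 = F ⊕ T = True ✓
q1 ⊕ q2 ⊕ q3 = T ⊕ F ⊕ T = False ✓
q1 ⊕ q2 ⊕ q4 = T ⊕ F ⊕ T = False ✓
q1 ⊕ q3 = T ⊕ T = False ✓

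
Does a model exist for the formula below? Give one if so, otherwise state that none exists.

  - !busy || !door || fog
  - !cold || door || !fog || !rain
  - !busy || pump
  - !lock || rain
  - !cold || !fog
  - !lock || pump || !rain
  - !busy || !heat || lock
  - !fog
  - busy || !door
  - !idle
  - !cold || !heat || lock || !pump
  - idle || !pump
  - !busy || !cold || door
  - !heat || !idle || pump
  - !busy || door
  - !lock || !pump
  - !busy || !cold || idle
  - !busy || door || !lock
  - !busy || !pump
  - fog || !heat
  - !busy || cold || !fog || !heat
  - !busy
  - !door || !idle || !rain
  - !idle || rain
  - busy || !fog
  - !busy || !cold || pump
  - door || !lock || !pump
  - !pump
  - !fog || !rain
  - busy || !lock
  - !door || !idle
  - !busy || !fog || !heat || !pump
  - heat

Unsatisfiable — no assignment works.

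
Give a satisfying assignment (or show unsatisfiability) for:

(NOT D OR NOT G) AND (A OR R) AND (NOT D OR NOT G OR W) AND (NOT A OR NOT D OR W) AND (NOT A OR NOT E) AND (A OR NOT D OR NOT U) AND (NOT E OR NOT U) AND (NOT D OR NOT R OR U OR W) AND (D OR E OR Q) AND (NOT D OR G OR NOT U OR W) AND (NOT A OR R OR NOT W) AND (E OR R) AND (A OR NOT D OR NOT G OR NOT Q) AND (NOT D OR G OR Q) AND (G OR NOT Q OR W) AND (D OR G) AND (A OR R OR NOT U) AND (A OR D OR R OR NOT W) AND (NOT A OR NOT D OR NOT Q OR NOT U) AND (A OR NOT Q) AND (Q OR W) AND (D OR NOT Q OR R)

E: False; Q: True; G: True; R: True; D: False; U: False; W: False; A: True

Set E = False.
  then (E OR R) forces R = True.
Try Q = False:
  (D OR E OR Q) forces D = True.
  (NOT D OR NOT G) forces G = False.
  clause (NOT D OR G OR Q) is falsified — backtrack.
So Q = True.
  then (A OR NOT Q) forces A = True.
Set G = True.
  then (NOT D OR NOT G) forces D = False.
Set U = False.
Set W = False.
All clauses satisfied.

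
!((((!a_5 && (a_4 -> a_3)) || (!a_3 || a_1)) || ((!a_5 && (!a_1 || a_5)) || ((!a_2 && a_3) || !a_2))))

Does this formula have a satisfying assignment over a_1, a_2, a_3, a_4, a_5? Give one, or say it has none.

a_1 = False, a_2 = True, a_3 = True, a_4 = True, a_5 = True

  !((((!a_5 && (a_4 -> a_3)) || (!a_3 || a_1)) || ((!a_5 && (!a_1 || a_5)) || ((!a_2 && a_3) || !a_2)))) = True
    ((!a_5 && (a_4 -> a_3)) || (!a_3 || a_1)) || ((!a_5 && (!a_1 || a_5)) || ((!a_2 && a_3) || !a_2)) = False
      (!a_5 && (a_4 -> a_3)) || (!a_3 || a_1) = False
        !a_5 && (a_4 -> a_3) = False
          !a_5 = False
          a_4 -> a_3 = True
        !a_3 || a_1 = False
          !a_3 = False
      (!a_5 && (!a_1 || a_5)) || ((!a_2 && a_3) || !a_2) = False
        !a_5 && (!a_1 || a_5) = False
          !a_5 = False
          !a_1 || a_5 = True
            !a_1 = True
        (!a_2 && a_3) || !a_2 = False
          !a_2 && a_3 = False
            !a_2 = False
          !a_2 = False
The formula evaluates to True.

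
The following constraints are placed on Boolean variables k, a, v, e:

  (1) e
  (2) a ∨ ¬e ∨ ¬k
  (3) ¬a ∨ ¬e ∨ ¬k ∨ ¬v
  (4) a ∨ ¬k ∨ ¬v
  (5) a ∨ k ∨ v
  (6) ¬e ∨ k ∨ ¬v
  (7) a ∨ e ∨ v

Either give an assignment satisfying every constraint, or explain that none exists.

k = False, a = True, v = False, e = True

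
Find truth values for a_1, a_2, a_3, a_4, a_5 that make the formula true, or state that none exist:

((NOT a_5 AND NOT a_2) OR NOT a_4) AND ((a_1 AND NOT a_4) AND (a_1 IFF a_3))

a_1=T; a_2=T; a_3=T; a_4=F; a_5=F

  (NOT a_5 AND NOT a_2) OR NOT a_4 = True
    NOT a_5 AND NOT a_2 = False
      NOT a_5 = True
      NOT a_2 = False
    NOT a_4 = True
  (a_1 AND NOT a_4) AND (a_1 IFF a_3) = True
    a_1 AND NOT a_4 = True
      NOT a_4 = True
    a_1 IFF a_3 = True
Both conjuncts True, so the formula holds.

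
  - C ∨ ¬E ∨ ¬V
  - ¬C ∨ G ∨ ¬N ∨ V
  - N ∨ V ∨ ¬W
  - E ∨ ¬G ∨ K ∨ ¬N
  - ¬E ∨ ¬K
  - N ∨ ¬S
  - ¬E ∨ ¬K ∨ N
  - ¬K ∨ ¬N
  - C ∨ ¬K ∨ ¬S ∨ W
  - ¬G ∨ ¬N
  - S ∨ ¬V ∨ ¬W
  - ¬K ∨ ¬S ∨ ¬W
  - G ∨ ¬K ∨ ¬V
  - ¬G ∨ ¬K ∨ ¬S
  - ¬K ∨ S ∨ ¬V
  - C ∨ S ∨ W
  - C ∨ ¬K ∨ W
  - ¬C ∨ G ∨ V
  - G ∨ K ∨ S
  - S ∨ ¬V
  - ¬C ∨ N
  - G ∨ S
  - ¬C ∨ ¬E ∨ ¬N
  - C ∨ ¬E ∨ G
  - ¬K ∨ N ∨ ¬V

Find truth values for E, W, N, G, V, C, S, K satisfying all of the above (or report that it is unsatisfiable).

E: False; W: False; N: True; G: False; V: True; C: False; S: True; K: False

Set E = False.
Set W = False.
Try N = False:
  (N ∨ ¬S) forces S = False.
  (C ∨ S ∨ W) forces C = True.
  clause (¬C ∨ N) is falsified — backtrack.
So N = True.
  then (¬K ∨ ¬N) forces K = False.
  then (¬G ∨ ¬N) forces G = False.
  then (G ∨ K ∨ S) forces S = True.
Set V = True.
Set C = False.
All clauses satisfied.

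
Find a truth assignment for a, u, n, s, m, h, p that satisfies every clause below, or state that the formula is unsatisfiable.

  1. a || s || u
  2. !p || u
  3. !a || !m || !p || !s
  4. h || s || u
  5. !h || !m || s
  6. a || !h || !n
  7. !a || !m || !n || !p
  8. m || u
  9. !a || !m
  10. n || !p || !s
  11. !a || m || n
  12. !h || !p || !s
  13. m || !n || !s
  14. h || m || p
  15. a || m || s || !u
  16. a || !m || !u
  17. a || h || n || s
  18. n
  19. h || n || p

a = True; u = True; n = True; s = False; m = False; h = False; p = True

Unit clause (n) forces n = True.
Set a = True.
  then (!a || !m) forces m = False.
  then (m || !n || !s) forces s = False.
  then (m || u) forces u = True.
Set h = False.
  then (h || m || p) forces p = True.
All clauses satisfied.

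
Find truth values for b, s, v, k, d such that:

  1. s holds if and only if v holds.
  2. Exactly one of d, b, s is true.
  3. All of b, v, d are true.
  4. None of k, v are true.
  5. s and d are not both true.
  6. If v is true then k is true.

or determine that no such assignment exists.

Case v = True:
  Constraint (4) is violated (v=T) — contradiction.
Case v = False:
  Constraint (3) is violated (v=F) — contradiction.
Both cases fail — unsatisfiable.

No satisfying assignment exists.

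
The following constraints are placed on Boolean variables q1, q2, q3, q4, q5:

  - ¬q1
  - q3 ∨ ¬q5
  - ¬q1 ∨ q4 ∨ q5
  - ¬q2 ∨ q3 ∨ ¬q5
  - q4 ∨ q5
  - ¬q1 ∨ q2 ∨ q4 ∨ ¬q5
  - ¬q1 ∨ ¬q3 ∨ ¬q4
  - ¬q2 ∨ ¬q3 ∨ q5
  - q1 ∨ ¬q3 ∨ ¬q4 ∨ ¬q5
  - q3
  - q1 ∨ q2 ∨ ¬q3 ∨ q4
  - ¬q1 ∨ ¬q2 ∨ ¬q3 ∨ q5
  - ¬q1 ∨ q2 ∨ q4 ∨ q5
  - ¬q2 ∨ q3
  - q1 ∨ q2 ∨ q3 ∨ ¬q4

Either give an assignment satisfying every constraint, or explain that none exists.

q1=F; q2=F; q3=T; q4=T; q5=F

Unit clause (¬q1) forces q1 = False.
Unit clause (q3) forces q3 = True.
Set q2 = False.
  then (q1 ∨ q2 ∨ ¬q3 ∨ q4) forces q4 = True.
  then (q1 ∨ ¬q3 ∨ ¬q4 ∨ ¬q5) forces q5 = False.
All clauses satisfied.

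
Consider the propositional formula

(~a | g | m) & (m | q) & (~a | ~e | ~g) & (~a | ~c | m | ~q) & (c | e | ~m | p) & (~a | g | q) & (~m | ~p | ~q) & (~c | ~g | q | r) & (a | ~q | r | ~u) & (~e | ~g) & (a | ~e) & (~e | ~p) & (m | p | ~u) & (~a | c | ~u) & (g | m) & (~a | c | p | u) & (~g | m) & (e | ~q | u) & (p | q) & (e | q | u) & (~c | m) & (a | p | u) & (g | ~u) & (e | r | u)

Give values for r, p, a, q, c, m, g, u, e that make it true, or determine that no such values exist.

r=T; p=F; a=F; q=T; c=T; m=T; g=T; u=T; e=F

Set r = True.
Set p = False.
  then (p | q) forces q = True.
Set a = False.
  then (a | ~e) forces e = False.
  then (e | ~q | u) forces u = True.
  then (g | ~u) forces g = True.
  then (m | p | ~u) forces m = True.
  then (c | e | ~m | p) forces c = True.
All clauses satisfied.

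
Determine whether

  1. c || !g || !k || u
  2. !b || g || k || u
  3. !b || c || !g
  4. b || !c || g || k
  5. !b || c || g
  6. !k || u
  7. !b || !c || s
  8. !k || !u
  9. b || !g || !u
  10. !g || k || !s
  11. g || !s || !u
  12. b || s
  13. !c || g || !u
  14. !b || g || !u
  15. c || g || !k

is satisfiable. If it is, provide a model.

g = False; k = False; u = False; c = False; s = True; b = False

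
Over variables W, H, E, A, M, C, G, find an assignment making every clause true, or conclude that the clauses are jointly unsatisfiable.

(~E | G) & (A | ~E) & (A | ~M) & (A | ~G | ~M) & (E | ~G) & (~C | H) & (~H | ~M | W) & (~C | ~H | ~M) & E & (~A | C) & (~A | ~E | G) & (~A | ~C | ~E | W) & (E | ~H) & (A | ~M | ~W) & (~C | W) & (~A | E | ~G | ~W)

W = True, H = True, E = True, A = True, M = False, C = True, G = True

Unit clause (E) forces E = True.
In (~E | G) only G is left, so G = True.
In (A | ~E) only A is left, so A = True.
In (~A | C) only C is left, so C = True.
In (~A | ~C | ~E | W) only W is left, so W = True.
In (~C | H) only H is left, so H = True.
In (~C | ~H | ~M) only ~M is left, so M = False.
All clauses satisfied.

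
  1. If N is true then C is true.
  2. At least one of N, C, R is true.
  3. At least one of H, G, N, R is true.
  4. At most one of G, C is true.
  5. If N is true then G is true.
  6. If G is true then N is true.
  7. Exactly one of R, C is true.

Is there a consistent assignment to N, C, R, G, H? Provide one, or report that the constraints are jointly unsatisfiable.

N = False, C = True, R = False, G = False, H = True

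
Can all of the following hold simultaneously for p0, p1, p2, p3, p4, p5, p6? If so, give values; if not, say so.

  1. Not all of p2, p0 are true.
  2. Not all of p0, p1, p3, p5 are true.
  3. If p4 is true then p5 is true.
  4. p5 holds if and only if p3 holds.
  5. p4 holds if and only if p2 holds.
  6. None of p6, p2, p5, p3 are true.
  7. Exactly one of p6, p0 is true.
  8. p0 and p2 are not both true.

p0: True, p1: True, p2: False, p3: False, p4: False, p5: False, p6: False

  (1) {p2, p0}: 1/2 true — not all ✓
  (2) {p0, p1, p3, p5}: 2/4 true — not all ✓
  (3) p4=F ⇒ p5: vacuous ✓
  (4) p5=F, p3=F — same ✓
  (5) p4=F, p2=F — same ✓
  (6) {p6, p2, p5, p3}: 0 true — none ✓
  (7) {p6, p0}: 1 true — exactly one ✓
  (8) p0=T, p2=F — not both ✓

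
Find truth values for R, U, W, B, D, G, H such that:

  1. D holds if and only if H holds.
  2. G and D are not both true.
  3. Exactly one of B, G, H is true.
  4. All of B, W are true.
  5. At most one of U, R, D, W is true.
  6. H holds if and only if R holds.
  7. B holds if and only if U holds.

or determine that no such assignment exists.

Case W = True:
  (4) forces B = True.
  (3) with B=T forces G = False.
  (3) with B=T forces H = False.
  (1) with H=F forces D = False.
  (5) with W=T forces U = False.
  Constraint (7) is violated (B=T, U=F) — contradiction.
Case W = False:
  Constraint (4) is violated (W=F) — contradiction.
Both cases fail — unsatisfiable.

Unsatisfiable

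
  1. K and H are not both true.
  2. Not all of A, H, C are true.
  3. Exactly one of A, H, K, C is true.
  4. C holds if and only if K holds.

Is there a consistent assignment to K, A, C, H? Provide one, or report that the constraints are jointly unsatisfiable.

K = False, A = False, C = False, H = True

  (1) K=F, H=T — not both ✓
  (2) {A, H, C}: 1/3 true — not all ✓
  (3) {A, H, K, C}: 1 true — exactly one ✓
  (4) C=F, K=F — same ✓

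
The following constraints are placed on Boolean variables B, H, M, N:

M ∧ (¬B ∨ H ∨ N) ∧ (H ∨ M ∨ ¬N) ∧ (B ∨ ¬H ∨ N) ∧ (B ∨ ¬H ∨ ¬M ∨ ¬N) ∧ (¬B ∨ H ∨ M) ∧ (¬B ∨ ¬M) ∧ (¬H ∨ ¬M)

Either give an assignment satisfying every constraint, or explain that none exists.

B: False; H: False; M: True; N: True

Unit clause (M) forces M = True.
In (¬B ∨ ¬M) only ¬B is left, so B = False.
In (¬H ∨ ¬M) only ¬H is left, so H = False.
Set N = True.
Check each clause:
  (M): M holds.
  (¬B ∨ H ∨ N): ¬B holds.
  (H ∨ M ∨ ¬N): M holds.
  (B ∨ ¬H ∨ N): ¬H holds.
  (B ∨ ¬H ∨ ¬M ∨ ¬N): ¬H holds.
  (¬B ∨ H ∨ M): ¬B holds.
  (¬B ∨ ¬M): ¬B holds.
  (¬H ∨ ¬M): ¬H holds.
All clauses satisfied.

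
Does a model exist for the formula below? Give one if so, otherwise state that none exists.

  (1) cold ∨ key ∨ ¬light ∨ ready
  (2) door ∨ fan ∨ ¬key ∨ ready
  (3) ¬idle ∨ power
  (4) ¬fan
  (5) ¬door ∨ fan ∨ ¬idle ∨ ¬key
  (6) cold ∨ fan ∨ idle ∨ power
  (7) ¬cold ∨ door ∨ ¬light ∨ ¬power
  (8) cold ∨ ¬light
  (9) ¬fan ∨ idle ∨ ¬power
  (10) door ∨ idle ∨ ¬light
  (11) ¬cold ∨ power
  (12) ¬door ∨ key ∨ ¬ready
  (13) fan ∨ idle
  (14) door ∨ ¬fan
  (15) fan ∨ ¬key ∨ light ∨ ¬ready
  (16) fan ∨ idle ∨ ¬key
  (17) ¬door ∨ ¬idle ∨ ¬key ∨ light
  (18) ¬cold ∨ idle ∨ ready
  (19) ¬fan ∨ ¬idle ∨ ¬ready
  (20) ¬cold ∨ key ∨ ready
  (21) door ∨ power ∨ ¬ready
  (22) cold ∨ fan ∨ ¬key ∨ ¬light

Unit clause (¬fan) forces fan = False.
In (fan ∨ idle) only idle is left, so idle = True.
In (¬idle ∨ power) only power is left, so power = True.
Set door = False.
Set ready = True.
Try light = True:
  (¬cold ∨ door ∨ ¬light ∨ ¬power) forces cold = False.
  clause (cold ∨ ¬light) is falsified — backtrack.
So light = False.
  then (fan ∨ ¬key ∨ light ∨ ¬ready) forces key = False.
Set cold = True.
All clauses satisfied.

door = False, ready = True, idle = True, light = False, key = False, fan = False, power = True, cold = True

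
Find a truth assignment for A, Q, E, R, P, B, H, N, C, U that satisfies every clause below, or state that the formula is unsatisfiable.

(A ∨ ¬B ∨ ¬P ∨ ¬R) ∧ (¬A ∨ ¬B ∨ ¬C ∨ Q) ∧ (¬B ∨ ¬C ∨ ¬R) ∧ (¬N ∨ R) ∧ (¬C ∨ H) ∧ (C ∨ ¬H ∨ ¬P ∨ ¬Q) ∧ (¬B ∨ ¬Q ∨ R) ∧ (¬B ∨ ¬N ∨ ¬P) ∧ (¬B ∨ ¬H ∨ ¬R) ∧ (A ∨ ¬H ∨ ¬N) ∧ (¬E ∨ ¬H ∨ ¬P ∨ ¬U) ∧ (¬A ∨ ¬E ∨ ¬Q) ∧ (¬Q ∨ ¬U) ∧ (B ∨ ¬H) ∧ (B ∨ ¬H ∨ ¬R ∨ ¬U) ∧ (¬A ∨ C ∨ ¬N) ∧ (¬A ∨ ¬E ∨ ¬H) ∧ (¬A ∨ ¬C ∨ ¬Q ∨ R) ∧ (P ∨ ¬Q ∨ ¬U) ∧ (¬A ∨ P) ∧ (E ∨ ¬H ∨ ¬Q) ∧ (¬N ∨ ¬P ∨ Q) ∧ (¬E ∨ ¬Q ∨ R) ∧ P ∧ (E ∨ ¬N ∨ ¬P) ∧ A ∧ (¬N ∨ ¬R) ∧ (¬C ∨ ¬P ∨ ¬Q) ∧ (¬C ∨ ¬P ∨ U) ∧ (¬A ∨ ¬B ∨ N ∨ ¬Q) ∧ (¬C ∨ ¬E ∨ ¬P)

A = True; Q = False; E = True; R = False; P = True; B = True; H = False; N = False; C = False; U = True

Unit clause (P) forces P = True.
Unit clause (A) forces A = True.
Set Q = False.
  then (¬N ∨ ¬P ∨ Q) forces N = False.
Set E = True.
  then (¬A ∨ ¬E ∨ ¬H) forces H = False.
  then (¬C ∨ ¬E ∨ ¬P) forces C = False.
Set R = False.
Set B = True.
Set U = True.
All clauses satisfied.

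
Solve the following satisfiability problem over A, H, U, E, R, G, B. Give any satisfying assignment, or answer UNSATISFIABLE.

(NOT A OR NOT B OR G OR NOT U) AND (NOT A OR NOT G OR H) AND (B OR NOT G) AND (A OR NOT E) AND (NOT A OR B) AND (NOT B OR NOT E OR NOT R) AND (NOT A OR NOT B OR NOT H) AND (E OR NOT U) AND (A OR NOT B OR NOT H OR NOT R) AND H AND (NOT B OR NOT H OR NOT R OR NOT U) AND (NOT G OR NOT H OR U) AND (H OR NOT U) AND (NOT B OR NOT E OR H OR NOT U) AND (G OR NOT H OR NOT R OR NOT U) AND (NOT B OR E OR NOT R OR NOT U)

A: False; H: True; U: False; E: False; R: True; G: False; B: False

Unit clause (H) forces H = True.
Set A = False.
  then (A OR NOT E) forces E = False.
  then (E OR NOT U) forces U = False.
  then (NOT G OR NOT H OR U) forces G = False.
Set R = True.
  then (A OR NOT B OR NOT H OR NOT R) forces B = False.
All clauses satisfied.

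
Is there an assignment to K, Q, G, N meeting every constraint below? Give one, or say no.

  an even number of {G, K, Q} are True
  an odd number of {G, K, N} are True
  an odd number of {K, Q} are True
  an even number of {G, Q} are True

K = False, Q = True, G = True, N = False

{G, K, Q}: 2 true → even ✓
{G, K, N}: 1 true → odd ✓
{K, Q}: 1 true → odd ✓
{G, Q}: 2 true → even ✓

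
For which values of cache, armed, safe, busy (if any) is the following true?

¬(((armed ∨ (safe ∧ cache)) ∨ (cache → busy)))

cache = True; armed = False; safe = False; busy = False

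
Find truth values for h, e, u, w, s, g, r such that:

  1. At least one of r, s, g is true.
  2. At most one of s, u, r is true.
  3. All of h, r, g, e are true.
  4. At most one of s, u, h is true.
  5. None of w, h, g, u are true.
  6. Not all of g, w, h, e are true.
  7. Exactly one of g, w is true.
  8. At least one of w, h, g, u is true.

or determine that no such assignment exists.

Case h = True:
  Constraint (5) is violated (h=T) — contradiction.
Case h = False:
  Constraint (3) is violated (h=F) — contradiction.
Both cases fail — unsatisfiable.

Unsatisfiable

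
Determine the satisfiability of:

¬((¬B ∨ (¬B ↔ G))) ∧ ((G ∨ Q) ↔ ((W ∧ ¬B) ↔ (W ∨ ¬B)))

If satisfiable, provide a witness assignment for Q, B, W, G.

Q=T, B=T, W=F, G=T

  ¬((¬B ∨ (¬B ↔ G))) = True
    ¬B ∨ (¬B ↔ G) = False
      ¬B = False
      ¬B ↔ G = False
        ¬B = False
  (G ∨ Q) ↔ ((W ∧ ¬B) ↔ (W ∨ ¬B)) = True
    G ∨ Q = True
    (W ∧ ¬B) ↔ (W ∨ ¬B) = True
      W ∧ ¬B = False
        ¬B = False
      W ∨ ¬B = False
        ¬B = False
Both conjuncts True, so the formula holds.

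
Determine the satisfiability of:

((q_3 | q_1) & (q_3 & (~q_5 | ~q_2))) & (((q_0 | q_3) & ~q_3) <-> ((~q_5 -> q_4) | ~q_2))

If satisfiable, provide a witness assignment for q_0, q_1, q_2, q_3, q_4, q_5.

q_0 = True, q_1 = False, q_2 = True, q_3 = True, q_4 = False, q_5 = False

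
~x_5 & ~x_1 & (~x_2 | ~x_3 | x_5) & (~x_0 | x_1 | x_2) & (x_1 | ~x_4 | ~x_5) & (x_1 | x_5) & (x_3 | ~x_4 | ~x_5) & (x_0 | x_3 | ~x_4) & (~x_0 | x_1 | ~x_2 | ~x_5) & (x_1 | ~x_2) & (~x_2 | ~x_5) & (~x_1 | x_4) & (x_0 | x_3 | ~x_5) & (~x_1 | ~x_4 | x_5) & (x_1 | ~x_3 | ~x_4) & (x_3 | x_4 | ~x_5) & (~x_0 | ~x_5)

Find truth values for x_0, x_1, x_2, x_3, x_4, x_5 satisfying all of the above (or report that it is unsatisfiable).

Case x_1 = True:
  Clause (~x_1) is falsified — contradiction.
Case x_1 = False:
  (~x_5) forces x_5 = False.
  Clause (x_1 | x_5) is falsified — contradiction.
Both cases fail, so the formula is unsatisfiable.

The formula is unsatisfiable.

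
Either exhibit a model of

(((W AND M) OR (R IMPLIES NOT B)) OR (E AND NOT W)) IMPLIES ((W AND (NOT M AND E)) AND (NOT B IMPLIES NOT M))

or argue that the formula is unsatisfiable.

W = True; E = True; R = True; B = False; M = False

  (((W AND M) OR (R IMPLIES NOT B)) OR (E AND NOT W)) IMPLIES ((W AND (NOT M AND E)) AND (NOT B IMPLIES NOT M)) = True
    ((W AND M) OR (R IMPLIES NOT B)) OR (E AND NOT W) = True
      (W AND M) OR (R IMPLIES NOT B) = True
        W AND M = False
        R IMPLIES NOT B = True
          NOT B = True
      E AND NOT W = False
        NOT W = False
    (W AND (NOT M AND E)) AND (NOT B IMPLIES NOT M) = True
      W AND (NOT M AND E) = True
        NOT M AND E = True
          NOT M = True
      NOT B IMPLIES NOT M = True
        NOT B = True
        NOT M = True
The formula evaluates to True.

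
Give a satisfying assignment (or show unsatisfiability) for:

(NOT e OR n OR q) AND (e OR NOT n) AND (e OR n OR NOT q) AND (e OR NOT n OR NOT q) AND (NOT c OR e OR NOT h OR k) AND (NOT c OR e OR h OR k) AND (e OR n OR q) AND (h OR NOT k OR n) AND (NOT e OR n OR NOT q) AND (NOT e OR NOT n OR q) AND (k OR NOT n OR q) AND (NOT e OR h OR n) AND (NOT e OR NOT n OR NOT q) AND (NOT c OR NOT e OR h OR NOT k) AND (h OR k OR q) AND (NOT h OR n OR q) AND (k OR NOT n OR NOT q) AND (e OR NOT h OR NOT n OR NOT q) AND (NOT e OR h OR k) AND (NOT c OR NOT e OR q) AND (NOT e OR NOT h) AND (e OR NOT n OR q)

Case e = True:
  (NOT e OR NOT h) forces h = False.
  (NOT e OR h OR n) forces n = True.
  (NOT e OR NOT n OR q) forces q = True.
  Clause (NOT e OR NOT n OR NOT q) is falsified — contradiction.
Case e = False:
  (e OR NOT n) forces n = False.
  (e OR n OR NOT q) forces q = False.
  Clause (e OR n OR q) is falsified — contradiction.
Both cases fail, so the formula is unsatisfiable.

Unsatisfiable — no assignment works.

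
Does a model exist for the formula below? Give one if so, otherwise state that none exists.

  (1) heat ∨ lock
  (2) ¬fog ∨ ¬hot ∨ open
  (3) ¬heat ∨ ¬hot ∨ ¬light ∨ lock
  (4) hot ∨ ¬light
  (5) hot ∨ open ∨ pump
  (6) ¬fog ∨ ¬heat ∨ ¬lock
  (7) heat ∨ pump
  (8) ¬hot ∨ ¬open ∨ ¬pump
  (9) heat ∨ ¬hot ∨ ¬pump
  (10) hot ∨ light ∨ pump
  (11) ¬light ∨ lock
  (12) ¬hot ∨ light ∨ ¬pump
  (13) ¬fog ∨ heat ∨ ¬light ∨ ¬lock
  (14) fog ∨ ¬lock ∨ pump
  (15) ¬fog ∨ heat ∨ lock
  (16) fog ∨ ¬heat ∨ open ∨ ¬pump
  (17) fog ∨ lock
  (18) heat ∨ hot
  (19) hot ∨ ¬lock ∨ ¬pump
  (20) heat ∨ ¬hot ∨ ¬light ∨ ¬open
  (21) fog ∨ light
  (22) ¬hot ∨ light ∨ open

Set fog = True.
Try heat = False:
  (heat ∨ lock) forces lock = True.
  (heat ∨ pump) forces pump = True.
  (heat ∨ ¬hot ∨ ¬pump) forces hot = False.
  clause (heat ∨ hot) is falsified — backtrack.
So heat = True.
  then (¬fog ∨ ¬heat ∨ ¬lock) forces lock = False.
  then (¬light ∨ lock) forces light = False.
Set hot = False.
  then (hot ∨ light ∨ pump) forces pump = True.
Set open = False.
All clauses satisfied.

fog = True, heat = True, light = False, hot = False, lock = False, open = False, pump = True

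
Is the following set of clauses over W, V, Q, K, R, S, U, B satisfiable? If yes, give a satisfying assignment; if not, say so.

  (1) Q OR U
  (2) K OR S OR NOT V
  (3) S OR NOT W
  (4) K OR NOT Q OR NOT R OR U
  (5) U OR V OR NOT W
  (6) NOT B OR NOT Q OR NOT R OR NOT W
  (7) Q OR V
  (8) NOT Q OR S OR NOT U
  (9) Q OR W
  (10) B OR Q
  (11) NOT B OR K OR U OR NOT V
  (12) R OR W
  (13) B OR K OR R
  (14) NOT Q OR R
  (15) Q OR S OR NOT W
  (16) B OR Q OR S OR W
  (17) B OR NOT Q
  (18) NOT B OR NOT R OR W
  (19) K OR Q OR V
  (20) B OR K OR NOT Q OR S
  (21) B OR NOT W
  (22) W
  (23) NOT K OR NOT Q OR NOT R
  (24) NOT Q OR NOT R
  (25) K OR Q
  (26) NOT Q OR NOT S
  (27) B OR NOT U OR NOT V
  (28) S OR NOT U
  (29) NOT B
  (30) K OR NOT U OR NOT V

UNSATISFIABLE

Case B = True:
  Clause (NOT B) is falsified — contradiction.
Case B = False:
  (B OR Q) forces Q = True.
  Clause (B OR NOT Q) is falsified — contradiction.
Both cases fail, so the formula is unsatisfiable.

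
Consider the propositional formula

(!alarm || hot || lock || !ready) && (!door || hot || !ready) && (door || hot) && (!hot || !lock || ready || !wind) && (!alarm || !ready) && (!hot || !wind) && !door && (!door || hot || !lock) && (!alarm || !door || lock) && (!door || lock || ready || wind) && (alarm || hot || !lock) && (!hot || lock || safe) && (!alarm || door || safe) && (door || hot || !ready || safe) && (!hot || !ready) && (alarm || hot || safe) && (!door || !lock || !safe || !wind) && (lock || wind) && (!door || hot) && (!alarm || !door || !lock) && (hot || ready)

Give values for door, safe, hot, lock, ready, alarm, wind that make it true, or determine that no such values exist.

door = False, safe = False, hot = True, lock = True, ready = False, alarm = False, wind = False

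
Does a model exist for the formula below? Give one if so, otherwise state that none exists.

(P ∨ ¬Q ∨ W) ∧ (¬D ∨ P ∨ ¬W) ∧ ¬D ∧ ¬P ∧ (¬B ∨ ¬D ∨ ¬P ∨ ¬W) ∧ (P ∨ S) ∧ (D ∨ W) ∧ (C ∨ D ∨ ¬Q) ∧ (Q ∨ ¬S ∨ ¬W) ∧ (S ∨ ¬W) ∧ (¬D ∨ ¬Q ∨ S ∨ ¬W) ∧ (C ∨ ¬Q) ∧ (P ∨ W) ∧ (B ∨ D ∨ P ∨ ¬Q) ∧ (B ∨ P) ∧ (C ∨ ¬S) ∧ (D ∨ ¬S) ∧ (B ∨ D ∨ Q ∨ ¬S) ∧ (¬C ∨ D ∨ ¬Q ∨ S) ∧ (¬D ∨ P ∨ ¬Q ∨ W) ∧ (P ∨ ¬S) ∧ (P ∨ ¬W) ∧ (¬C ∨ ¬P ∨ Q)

Case P = True:
  Clause (¬P) is falsified — contradiction.
Case P = False:
  (¬D) forces D = False.
  (P ∨ S) forces S = True.
  Clause (D ∨ ¬S) is falsified — contradiction.
Both cases fail, so the formula is unsatisfiable.

The formula is unsatisfiable.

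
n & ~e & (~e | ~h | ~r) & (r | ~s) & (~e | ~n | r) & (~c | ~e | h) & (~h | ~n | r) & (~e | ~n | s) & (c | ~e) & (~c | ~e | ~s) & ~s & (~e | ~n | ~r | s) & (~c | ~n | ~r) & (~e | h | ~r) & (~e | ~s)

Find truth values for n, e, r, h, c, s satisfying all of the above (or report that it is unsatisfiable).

Unit clause (n) forces n = True.
Unit clause (~e) forces e = False.
Unit clause (~s) forces s = False.
Set r = False.
  then (~h | ~n | r) forces h = False.
Set c = False.
All clauses satisfied.

n = True; e = False; r = False; h = False; c = False; s = False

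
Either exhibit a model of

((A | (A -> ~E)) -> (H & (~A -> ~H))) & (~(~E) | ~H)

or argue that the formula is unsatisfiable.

A=T, H=T, E=T

  (A | (A -> ~E)) -> (H & (~A -> ~H)) = True
    A | (A -> ~E) = True
      A -> ~E = False
        ~E = False
    H & (~A -> ~H) = True
      ~A -> ~H = True
        ~A = False
        ~H = False
  ~(~E) | ~H = True
    ~(~E) = True
      ~E = False
    ~H = False
Both conjuncts True, so the formula holds.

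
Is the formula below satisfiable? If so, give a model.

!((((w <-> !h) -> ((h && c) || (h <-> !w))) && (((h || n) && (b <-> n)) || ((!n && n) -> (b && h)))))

UNSATISFIABLE

Case n = True: the formula simplifies to !(((w <-> !h) -> ((h && c) || (h <-> !w)))).
  h = True: simplifies to !((!w -> (c || !w))).
    w = True: this becomes !((False -> c)) = False.
    w = False: this becomes !((True -> True)) = False.
  h = False: simplifies to !((w -> w)).
    w = True: this becomes !((True -> True)) = False.
    w = False: this becomes !((False -> False)) = False.
Case n = False: the formula simplifies to !(((w <-> !h) -> ((h && c) || (h <-> !w)))).
  h = True: simplifies to !((!w -> (c || !w))).
    w = True: this becomes !((False -> c)) = False.
    w = False: this becomes !((True -> True)) = False.
  h = False: simplifies to !((w -> w)).
    w = True: this becomes !((True -> True)) = False.
    w = False: this becomes !((False -> False)) = False.
Both cases fail — unsatisfiable.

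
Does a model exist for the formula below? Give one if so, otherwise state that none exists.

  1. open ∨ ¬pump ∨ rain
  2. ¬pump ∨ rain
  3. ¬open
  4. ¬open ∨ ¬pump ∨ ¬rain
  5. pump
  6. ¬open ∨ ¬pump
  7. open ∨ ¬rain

Unsatisfiable — no assignment works.

Case rain = True:
  (¬open) forces open = False.
  Clause (open ∨ ¬rain) is falsified — contradiction.
Case rain = False:
  (¬pump ∨ rain) forces pump = False.
  Clause (pump) is falsified — contradiction.
Both cases fail, so the formula is unsatisfiable.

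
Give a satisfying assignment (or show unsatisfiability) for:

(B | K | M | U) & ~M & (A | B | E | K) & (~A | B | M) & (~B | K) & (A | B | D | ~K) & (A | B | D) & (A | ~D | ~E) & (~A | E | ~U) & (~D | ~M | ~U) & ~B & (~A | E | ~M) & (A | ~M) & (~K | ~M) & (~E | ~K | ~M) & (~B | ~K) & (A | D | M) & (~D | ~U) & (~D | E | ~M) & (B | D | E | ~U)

Unit clause (~M) forces M = False.
Unit clause (~B) forces B = False.
In (~A | B | M) only ~A is left, so A = False.
In (A | B | D) only D is left, so D = True.
In (A | ~D | ~E) only ~E is left, so E = False.
In (~D | ~U) only ~U is left, so U = False.
In (B | K | M | U) only K is left, so K = True.
All clauses satisfied.

M: False; D: True; K: True; E: False; A: False; B: False; U: False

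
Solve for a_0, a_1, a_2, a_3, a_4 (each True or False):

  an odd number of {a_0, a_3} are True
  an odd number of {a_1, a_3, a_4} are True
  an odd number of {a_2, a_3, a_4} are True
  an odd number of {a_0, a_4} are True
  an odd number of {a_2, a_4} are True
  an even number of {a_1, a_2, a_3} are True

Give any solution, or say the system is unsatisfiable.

a_0 = True; a_1 = True; a_2 = True; a_3 = False; a_4 = False

{a_0, a_3}: 1 true → odd ✓
{a_1, a_3, a_4}: 1 true → odd ✓
{a_2, a_3, a_4}: 1 true → odd ✓
{a_0, a_4}: 1 true → odd ✓
{a_2, a_4}: 1 true → odd ✓
{a_1, a_2, a_3}: 2 true → even ✓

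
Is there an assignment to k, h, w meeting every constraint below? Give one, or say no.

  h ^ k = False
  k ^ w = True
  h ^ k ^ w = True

k: False, h: False, w: True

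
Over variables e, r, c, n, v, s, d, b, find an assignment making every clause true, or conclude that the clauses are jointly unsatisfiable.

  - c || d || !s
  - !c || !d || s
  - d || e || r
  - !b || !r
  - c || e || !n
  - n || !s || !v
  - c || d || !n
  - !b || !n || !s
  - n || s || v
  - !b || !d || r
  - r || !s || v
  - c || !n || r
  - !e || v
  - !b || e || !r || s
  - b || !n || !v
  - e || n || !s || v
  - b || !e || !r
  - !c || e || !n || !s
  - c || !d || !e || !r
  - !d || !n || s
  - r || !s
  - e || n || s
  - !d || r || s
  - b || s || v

e = True, r = False, c = False, n = False, v = True, s = False, d = False, b = False

Set e = True.
  then (!e || v) forces v = True.
Try r = True:
  (!b || !r) forces b = False.
  clause (b || !e || !r) is falsified — backtrack.
So r = False.
  then (r || !s) forces s = False.
  then (!d || r || s) forces d = False.
Set c = False.
  then (c || d || !n) forces n = False.
Set b = False.
All clauses satisfied.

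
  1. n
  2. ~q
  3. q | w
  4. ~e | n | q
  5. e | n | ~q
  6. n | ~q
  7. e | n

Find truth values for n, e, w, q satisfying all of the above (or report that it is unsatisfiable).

n = True; e = False; w = True; q = False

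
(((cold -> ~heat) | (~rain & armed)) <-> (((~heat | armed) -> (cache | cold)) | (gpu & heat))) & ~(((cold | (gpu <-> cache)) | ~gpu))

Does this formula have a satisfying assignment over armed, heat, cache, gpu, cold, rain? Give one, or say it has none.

armed=T; heat=T; cache=F; gpu=T; cold=F; rain=T

  ((cold -> ~heat) | (~rain & armed)) <-> (((~heat | armed) -> (cache | cold)) | (gpu & heat)) = True
    (cold -> ~heat) | (~rain & armed) = True
      cold -> ~heat = True
        ~heat = False
      ~rain & armed = False
        ~rain = False
    ((~heat | armed) -> (cache | cold)) | (gpu & heat) = True
      (~heat | armed) -> (cache | cold) = False
        ~heat | armed = True
          ~heat = False
        cache | cold = False
      gpu & heat = True
  ~(((cold | (gpu <-> cache)) | ~gpu)) = True
    (cold | (gpu <-> cache)) | ~gpu = False
      cold | (gpu <-> cache) = False
        gpu <-> cache = False
      ~gpu = False
Both conjuncts True, so the formula holds.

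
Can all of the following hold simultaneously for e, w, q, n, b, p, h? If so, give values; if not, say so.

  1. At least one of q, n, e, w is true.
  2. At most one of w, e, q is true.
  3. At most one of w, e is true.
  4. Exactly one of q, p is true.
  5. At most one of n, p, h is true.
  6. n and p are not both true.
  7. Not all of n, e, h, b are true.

e=F, w=F, q=T, n=F, b=T, p=F, h=F

  (1) {q, n, e, w}: 1 true — at least one ✓
  (2) {w, e, q}: 1 true — at most one ✓
  (3) {w, e}: 0 true — at most one ✓
  (4) {q, p}: 1 true — exactly one ✓
  (5) {n, p, h}: 0 true — at most one ✓
  (6) n=F, p=F — not both ✓
  (7) {n, e, h, b}: 1/4 true — not all ✓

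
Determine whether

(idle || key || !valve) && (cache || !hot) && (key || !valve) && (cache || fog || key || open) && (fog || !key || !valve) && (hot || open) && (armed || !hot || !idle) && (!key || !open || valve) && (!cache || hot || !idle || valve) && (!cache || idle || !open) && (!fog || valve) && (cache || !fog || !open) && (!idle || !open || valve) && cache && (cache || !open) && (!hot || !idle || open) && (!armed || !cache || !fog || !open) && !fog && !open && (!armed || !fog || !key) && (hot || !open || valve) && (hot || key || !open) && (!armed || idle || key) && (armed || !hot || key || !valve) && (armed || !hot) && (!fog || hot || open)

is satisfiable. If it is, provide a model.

key = True, cache = True, hot = True, idle = False, open = False, armed = True, valve = False, fog = False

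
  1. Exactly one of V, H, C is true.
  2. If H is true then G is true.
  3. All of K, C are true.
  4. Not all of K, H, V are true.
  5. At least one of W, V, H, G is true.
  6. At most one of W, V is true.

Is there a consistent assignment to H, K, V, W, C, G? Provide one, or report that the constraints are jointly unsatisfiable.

H: False, K: True, V: False, W: True, C: True, G: True

  (1) {V, H, C}: 1 true — exactly one ✓
  (2) H=F ⇒ G: vacuous ✓
  (3) {K, C}: all 2 true ✓
  (4) {K, H, V}: 1/3 true — not all ✓
  (5) {W, V, H, G}: 2 true — at least one ✓
  (6) {W, V}: 1 true — at most one ✓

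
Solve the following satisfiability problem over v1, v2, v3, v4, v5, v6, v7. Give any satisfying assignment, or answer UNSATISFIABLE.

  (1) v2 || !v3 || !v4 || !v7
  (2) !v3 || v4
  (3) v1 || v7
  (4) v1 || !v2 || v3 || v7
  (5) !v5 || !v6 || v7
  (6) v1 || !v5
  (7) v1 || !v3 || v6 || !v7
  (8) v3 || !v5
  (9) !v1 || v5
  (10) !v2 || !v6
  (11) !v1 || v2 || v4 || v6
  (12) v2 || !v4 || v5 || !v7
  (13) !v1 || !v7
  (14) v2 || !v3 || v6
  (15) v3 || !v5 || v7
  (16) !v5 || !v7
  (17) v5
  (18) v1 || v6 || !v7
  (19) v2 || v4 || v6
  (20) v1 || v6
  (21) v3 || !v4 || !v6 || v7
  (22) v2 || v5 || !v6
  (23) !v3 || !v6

v1 = True, v2 = True, v3 = True, v4 = True, v5 = True, v6 = False, v7 = False

Unit clause (v5) forces v5 = True.
In (v1 || !v5) only v1 is left, so v1 = True.
In (v3 || !v5) only v3 is left, so v3 = True.
In (!v1 || !v7) only !v7 is left, so v7 = False.
In (!v3 || !v6) only !v6 is left, so v6 = False.
In (!v3 || v4) only v4 is left, so v4 = True.
In (v2 || !v3 || v6) only v2 is left, so v2 = True.
All clauses satisfied.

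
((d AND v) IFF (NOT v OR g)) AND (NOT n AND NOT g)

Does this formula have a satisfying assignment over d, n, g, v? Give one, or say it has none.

d: False, n: False, g: False, v: True

  (d AND v) IFF (NOT v OR g) = True
    d AND v = False
    NOT v OR g = False
      NOT v = False
  NOT n AND NOT g = True
    NOT n = True
    NOT g = True
Both conjuncts True, so the formula holds.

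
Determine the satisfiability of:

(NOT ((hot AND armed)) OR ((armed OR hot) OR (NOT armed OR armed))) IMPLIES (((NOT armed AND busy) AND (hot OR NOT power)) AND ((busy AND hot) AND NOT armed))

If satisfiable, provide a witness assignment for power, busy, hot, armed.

power=F; busy=T; hot=T; armed=F

  (NOT ((hot AND armed)) OR ((armed OR hot) OR (NOT armed OR armed))) IMPLIES (((NOT armed AND busy) AND (hot OR NOT power)) AND ((busy AND hot) AND NOT armed)) = True
    NOT ((hot AND armed)) OR ((armed OR hot) OR (NOT armed OR armed)) = True
      NOT ((hot AND armed)) = True
        hot AND armed = False
      (armed OR hot) OR (NOT armed OR armed) = True
        armed OR hot = True
        NOT armed OR armed = True
          NOT armed = True
    ((NOT armed AND busy) AND (hot OR NOT power)) AND ((busy AND hot) AND NOT armed) = True
      (NOT armed AND busy) AND (hot OR NOT power) = True
        NOT armed AND busy = True
          NOT armed = True
        hot OR NOT power = True
          NOT power = True
      (busy AND hot) AND NOT armed = True
        busy AND hot = True
        NOT armed = True
The formula evaluates to True.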